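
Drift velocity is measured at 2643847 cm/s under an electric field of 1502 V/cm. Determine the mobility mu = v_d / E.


Step 1: mu = v_d / E
Step 2: mu = 2643847 / 1502
Step 3: mu = 1760.22 cm^2/(V*s)

1760.22


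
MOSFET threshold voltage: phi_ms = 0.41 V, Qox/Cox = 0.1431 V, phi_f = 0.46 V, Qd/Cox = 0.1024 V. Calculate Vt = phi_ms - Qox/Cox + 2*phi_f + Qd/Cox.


Step 1: Vt = phi_ms - Qox/Cox + 2*phi_f + Qd/Cox
Step 2: Vt = 0.41 - 0.1431 + 2*0.46 + 0.1024
Step 3: Vt = 0.41 - 0.1431 + 0.92 + 0.1024
Step 4: Vt = 1.2893 V

1.2893


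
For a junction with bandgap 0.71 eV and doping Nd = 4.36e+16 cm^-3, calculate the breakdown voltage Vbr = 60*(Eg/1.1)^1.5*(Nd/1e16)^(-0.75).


Step 1: Eg/1.1 = 0.71/1.1 = 0.645455
Step 2: (Eg/1.1)^1.5 = 0.645455^1.5 = 0.518560
Step 3: (Nd/1e16)^(-0.75) = (4.36)^(-0.75) = 0.331425
Step 4: Vbr = 60 * 0.518560 * 0.331425 = 10.3 V

10.3


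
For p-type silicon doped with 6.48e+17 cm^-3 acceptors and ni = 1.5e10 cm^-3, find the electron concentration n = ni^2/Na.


Step 1: Majority hole concentration p ≈ Na = 6.48e+17 cm^-3
Step 2: n = ni^2 / Na = (1.5e10)^2 / 6.48e+17
Step 3: n = 3.47e+02 cm^-3

3.47e+02


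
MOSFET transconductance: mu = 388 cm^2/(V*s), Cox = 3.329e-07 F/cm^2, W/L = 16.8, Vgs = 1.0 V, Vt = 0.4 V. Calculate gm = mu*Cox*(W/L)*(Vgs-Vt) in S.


Step 1: Vov = Vgs - Vt = 1.0 - 0.4 = 0.6 V
Step 2: gm = mu * Cox * (W/L) * Vov
Step 3: gm = 388 * 3.329e-07 * 16.8 * 0.6 = 1.30e-03 S

1.30e-03


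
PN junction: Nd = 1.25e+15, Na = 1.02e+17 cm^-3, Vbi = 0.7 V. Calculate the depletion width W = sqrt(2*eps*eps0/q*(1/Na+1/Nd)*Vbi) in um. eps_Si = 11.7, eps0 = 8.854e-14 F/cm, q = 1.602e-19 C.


Step 1: 1/Na + 1/Nd = 1/1.02e+17 + 1/1.25e+15 = 8.09804e-16
Step 2: 2*eps*eps0/q = 2*11.7*8.854e-14/1.602e-19 = 1.293281e+07
Step 3: W^2 = 1.293281e+07 * 8.09804e-16 * 0.7 = 7.33113e-09
Step 4: W = sqrt(7.33113e-09) = 8.562e-05 cm = 0.8562 um

0.8562


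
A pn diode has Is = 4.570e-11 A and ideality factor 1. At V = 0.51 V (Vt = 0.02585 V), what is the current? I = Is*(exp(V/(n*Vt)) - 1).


Step 1: V/(n*Vt) = 0.51/(1*0.02585) = 19.7292
Step 2: exp(19.7292) = 3.7007e+08
Step 3: I = 4.570e-11 * (3.7007e+08 - 1) = 1.69e-02 A

1.69e-02


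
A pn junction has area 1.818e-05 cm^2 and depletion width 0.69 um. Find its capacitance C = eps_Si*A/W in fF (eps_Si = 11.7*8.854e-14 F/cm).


Step 1: eps_Si = 11.7 * 8.854e-14 = 1.035918e-12 F/cm
Step 2: W in cm = 0.69 * 1e-4 = 6.90e-05 cm
Step 3: C = 1.035918e-12 * 1.818e-05 / 6.90e-05 = 2.729419e-13 F
Step 4: C = 272.94 fF

272.94


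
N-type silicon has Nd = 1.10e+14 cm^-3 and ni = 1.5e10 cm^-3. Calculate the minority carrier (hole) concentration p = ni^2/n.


Step 1: Since Nd >> ni, n ≈ Nd = 1.10e+14 cm^-3
Step 2: p = ni^2 / n = (1.5e10)^2 / 1.10e+14
Step 3: p = 2.25e20 / 1.10e+14 = 2.05e+06 cm^-3

2.05e+06


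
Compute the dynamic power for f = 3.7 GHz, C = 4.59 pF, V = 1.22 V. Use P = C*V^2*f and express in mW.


Step 1: V^2 = 1.22^2 = 1.4884 V^2
Step 2: P = C*V^2*f = 4.59e-12 F * 1.4884 * 3.7e9 Hz
Step 3: P = 2.52774972e-02 W
Step 4: P = 25.277 mW

25.277


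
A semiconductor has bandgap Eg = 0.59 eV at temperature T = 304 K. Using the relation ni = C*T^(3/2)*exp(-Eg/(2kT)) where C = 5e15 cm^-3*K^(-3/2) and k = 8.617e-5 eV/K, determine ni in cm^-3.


Step 1: Compute kT = 8.617e-5 * 304 = 0.02619568 eV
Step 2: Exponent = -Eg/(2kT) = -0.59/(2*0.02619568) = -11.26140
Step 3: T^(3/2) = 304^1.5 = 5300.42
Step 4: ni = 5e15 * 5300.42 * exp(-11.26140) = 3.41e+14 cm^-3

3.41e+14


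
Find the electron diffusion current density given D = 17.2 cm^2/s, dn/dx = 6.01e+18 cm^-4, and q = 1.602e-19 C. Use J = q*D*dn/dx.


Step 1: J = q * D * (dn/dx)
Step 2: J = 1.602e-19 * 17.2 * 6.01e+18
Step 3: J = 1.66e+01 A/cm^2

1.66e+01


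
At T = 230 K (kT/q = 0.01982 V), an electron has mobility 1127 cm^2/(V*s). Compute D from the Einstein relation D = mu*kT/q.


Step 1: D = mu * (kT/q)
Step 2: D = 1127 * 0.01982
Step 3: D = 22.34 cm^2/s

22.34


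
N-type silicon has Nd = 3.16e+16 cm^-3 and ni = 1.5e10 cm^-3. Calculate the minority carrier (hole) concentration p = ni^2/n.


Step 1: Since Nd >> ni, n ≈ Nd = 3.16e+16 cm^-3
Step 2: p = ni^2 / n = (1.5e10)^2 / 3.16e+16
Step 3: p = 2.25e20 / 3.16e+16 = 7.12e+03 cm^-3

7.12e+03


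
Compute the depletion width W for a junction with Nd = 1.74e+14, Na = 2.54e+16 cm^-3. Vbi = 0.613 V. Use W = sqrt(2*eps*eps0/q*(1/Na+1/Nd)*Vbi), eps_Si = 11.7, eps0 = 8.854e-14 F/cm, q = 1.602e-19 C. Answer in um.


Step 1: 1/Na + 1/Nd = 1/2.54e+16 + 1/1.74e+14 = 5.78650e-15
Step 2: 2*eps*eps0/q = 2*11.7*8.854e-14/1.602e-19 = 1.293281e+07
Step 3: W^2 = 1.293281e+07 * 5.78650e-15 * 0.613 = 4.58743e-08
Step 4: W = sqrt(4.58743e-08) = 2.142e-04 cm = 2.142 um

2.142


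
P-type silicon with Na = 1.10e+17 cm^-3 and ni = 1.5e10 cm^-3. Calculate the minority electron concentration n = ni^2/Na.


Step 1: Majority hole concentration p ≈ Na = 1.10e+17 cm^-3
Step 2: n = ni^2 / Na = (1.5e10)^2 / 1.10e+17
Step 3: n = 2.05e+03 cm^-3

2.05e+03


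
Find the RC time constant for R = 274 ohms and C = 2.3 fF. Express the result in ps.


Step 1: tau = R * C
Step 2: tau = 274 * 2.3 fF = 274 * 2.3e-15 F
Step 3: tau = 6.302e-13 s = 0.6302 ps

0.6302


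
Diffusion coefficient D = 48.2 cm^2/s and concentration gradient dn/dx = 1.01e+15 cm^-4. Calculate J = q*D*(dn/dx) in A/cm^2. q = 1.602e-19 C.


Step 1: J = q * D * (dn/dx)
Step 2: J = 1.602e-19 * 48.2 * 1.01e+15
Step 3: J = 7.80e-03 A/cm^2

7.80e-03


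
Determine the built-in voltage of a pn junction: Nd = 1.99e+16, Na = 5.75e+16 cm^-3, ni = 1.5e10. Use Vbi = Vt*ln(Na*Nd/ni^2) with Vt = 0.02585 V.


Step 1: Compute Na*Nd/ni^2 = 5.75e+16 * 1.99e+16 / (1.5e10)^2 = 5.0856e+12
Step 2: ln(5.0856e+12) = 29.2574
Step 3: Vbi = 0.02585 * 29.2574 = 0.756 V

0.756


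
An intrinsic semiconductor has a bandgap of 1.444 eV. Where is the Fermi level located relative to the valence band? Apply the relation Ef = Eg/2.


Step 1: For an intrinsic semiconductor, the Fermi level sits at midgap.
Step 2: Ef = Eg / 2 = 1.444 / 2 = 0.722 eV

0.722


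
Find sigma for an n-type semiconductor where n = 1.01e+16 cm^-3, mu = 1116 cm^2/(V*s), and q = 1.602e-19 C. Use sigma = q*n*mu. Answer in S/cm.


Step 1: sigma = q * n * mu
Step 2: sigma = 1.602e-19 * 1.01e+16 * 1116
Step 3: sigma = 1.806e+00 S/cm

1.806e+00


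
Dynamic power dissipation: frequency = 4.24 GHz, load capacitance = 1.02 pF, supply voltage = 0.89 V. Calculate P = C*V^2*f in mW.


Step 1: V^2 = 0.89^2 = 0.7921 V^2
Step 2: P = C*V^2*f = 1.02e-12 F * 0.7921 * 4.24e9 Hz
Step 3: P = 3.42567408e-03 W
Step 4: P = 3.426 mW

3.426


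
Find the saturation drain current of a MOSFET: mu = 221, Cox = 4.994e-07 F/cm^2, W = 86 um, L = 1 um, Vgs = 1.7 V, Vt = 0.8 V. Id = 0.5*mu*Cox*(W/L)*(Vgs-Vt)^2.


Step 1: Overdrive voltage Vov = Vgs - Vt = 1.7 - 0.8 = 0.9 V
Step 2: W/L = 86/1 = 86
Step 3: Id = 0.5 * 221 * 4.994e-07 * 86 * 0.9^2
Step 4: Id = 3.84e-03 A

3.84e-03


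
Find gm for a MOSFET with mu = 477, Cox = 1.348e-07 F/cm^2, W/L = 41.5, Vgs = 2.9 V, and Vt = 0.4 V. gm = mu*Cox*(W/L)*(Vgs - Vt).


Step 1: Vov = Vgs - Vt = 2.9 - 0.4 = 2.5 V
Step 2: gm = mu * Cox * (W/L) * Vov
Step 3: gm = 477 * 1.348e-07 * 41.5 * 2.5 = 6.67e-03 S

6.67e-03


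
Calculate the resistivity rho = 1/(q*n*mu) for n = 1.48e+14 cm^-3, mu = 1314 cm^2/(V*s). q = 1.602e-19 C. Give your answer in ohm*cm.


Step 1: sigma = q * n * mu = 1.602e-19 * 1.48e+14 * 1314 = 3.11544e-02 S/cm
Step 2: rho = 1 / sigma = 1 / 3.11544e-02 = 32.1 ohm*cm

32.1


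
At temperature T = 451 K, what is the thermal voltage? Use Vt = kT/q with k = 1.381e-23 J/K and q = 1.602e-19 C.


Step 1: kT = 1.381e-23 * 451 = 6.22831e-21 J
Step 2: Vt = kT/q = 6.22831e-21 / 1.602e-19
Step 3: Vt = 0.03888 V

0.03888


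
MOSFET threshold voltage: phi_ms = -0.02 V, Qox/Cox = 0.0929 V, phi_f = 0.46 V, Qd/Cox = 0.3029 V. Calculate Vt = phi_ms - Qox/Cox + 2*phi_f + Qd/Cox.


Step 1: Vt = phi_ms - Qox/Cox + 2*phi_f + Qd/Cox
Step 2: Vt = -0.02 - 0.0929 + 2*0.46 + 0.3029
Step 3: Vt = -0.02 - 0.0929 + 0.92 + 0.3029
Step 4: Vt = 1.11 V

1.11


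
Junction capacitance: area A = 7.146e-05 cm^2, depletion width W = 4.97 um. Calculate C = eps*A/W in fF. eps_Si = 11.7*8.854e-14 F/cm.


Step 1: eps_Si = 11.7 * 8.854e-14 = 1.035918e-12 F/cm
Step 2: W in cm = 4.97 * 1e-4 = 4.97e-04 cm
Step 3: C = 1.035918e-12 * 7.146e-05 / 4.97e-04 = 1.489471e-13 F
Step 4: C = 148.95 fF

148.95


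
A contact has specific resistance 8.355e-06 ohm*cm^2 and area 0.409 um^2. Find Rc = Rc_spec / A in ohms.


Step 1: Convert area to cm^2: 0.409 um^2 = 4.0900e-09 cm^2
Step 2: Rc = Rc_spec / A = 8.355e-06 / 4.0900e-09
Step 3: Rc = 2.04e+03 ohms

2.04e+03


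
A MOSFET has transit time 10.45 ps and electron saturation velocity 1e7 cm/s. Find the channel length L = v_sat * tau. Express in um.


Step 1: tau in seconds = 10.45 ps * 1e-12 = 1.0450e-11 s
Step 2: L = v_sat * tau = 1e7 * 1.0450e-11 = 1.0450e-04 cm
Step 3: L in um = 1.0450e-04 * 1e4 = 1.045 um

1.045


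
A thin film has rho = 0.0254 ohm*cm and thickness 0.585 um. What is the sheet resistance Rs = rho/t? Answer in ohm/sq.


Step 1: Convert thickness to cm: t = 0.585 um = 5.8500e-05 cm
Step 2: Rs = rho / t = 0.0254 / 5.8500e-05
Step 3: Rs = 434.2 ohm/sq

434.2


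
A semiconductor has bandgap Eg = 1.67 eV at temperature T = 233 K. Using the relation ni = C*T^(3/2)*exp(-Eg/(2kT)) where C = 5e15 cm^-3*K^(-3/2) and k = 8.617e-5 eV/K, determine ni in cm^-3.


Step 1: Compute kT = 8.617e-5 * 233 = 0.02007761 eV
Step 2: Exponent = -Eg/(2kT) = -1.67/(2*0.02007761) = -41.58862
Step 3: T^(3/2) = 233^1.5 = 3556.59
Step 4: ni = 5e15 * 3556.59 * exp(-41.58862) = 1.54e+01 cm^-3

1.54e+01


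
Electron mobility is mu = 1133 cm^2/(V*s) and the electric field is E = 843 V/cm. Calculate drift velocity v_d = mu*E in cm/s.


Step 1: v_d = mu * E
Step 2: v_d = 1133 * 843 = 955119
Step 3: v_d = 9.55e+05 cm/s

9.55e+05


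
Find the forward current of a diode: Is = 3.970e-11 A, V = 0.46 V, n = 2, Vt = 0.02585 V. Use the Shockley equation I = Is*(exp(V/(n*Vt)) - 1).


Step 1: V/(n*Vt) = 0.46/(2*0.02585) = 8.8975
Step 2: exp(8.8975) = 7.3137e+03
Step 3: I = 3.970e-11 * (7.3137e+03 - 1) = 2.90e-07 A

2.90e-07


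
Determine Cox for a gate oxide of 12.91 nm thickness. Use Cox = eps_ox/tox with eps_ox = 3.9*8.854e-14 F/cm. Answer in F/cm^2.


Step 1: eps_ox = 3.9 * 8.854e-14 = 3.45306e-13 F/cm
Step 2: tox in cm = 12.91 nm * 1e-7 = 1.2910e-06 cm
Step 3: Cox = 3.45306e-13 / 1.2910e-06 = 2.67e-07 F/cm^2

2.67e-07


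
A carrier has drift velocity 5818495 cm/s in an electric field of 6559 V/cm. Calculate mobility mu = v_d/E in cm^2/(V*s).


Step 1: mu = v_d / E
Step 2: mu = 5818495 / 6559
Step 3: mu = 887.1 cm^2/(V*s)

887.1


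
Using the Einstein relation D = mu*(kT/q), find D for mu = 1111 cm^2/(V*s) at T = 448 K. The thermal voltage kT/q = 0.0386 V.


Step 1: D = mu * (kT/q)
Step 2: D = 1111 * 0.0386
Step 3: D = 42.88 cm^2/s

42.88


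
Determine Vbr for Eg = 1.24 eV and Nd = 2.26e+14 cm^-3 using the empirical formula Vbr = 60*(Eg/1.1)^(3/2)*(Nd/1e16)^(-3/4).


Step 1: Eg/1.1 = 1.24/1.1 = 1.127273
Step 2: (Eg/1.1)^1.5 = 1.127273^1.5 = 1.196861
Step 3: (Nd/1e16)^(-0.75) = (0.0226)^(-0.75) = 17.156104
Step 4: Vbr = 60 * 1.196861 * 17.156104 = 1232.0 V

1232.0


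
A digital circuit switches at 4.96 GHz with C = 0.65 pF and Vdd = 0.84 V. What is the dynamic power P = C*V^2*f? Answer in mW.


Step 1: V^2 = 0.84^2 = 0.7056 V^2
Step 2: P = C*V^2*f = 0.65e-12 F * 0.7056 * 4.96e9 Hz
Step 3: P = 2.2748544e-03 W
Step 4: P = 2.275 mW

2.275


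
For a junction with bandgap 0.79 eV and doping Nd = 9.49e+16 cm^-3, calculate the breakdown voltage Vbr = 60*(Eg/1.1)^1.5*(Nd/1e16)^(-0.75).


Step 1: Eg/1.1 = 0.79/1.1 = 0.718182
Step 2: (Eg/1.1)^1.5 = 0.718182^1.5 = 0.608628
Step 3: (Nd/1e16)^(-0.75) = (9.49)^(-0.75) = 0.184948
Step 4: Vbr = 60 * 0.608628 * 0.184948 = 6.8 V

6.8


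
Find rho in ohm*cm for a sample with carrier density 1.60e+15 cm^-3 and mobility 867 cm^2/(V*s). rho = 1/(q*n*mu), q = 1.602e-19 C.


Step 1: sigma = q * n * mu = 1.602e-19 * 1.60e+15 * 867 = 2.22229e-01 S/cm
Step 2: rho = 1 / sigma = 1 / 2.22229e-01 = 4.5 ohm*cm

4.5


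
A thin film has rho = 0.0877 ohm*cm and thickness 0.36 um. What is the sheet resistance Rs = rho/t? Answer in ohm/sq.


Step 1: Convert thickness to cm: t = 0.36 um = 3.6000e-05 cm
Step 2: Rs = rho / t = 0.0877 / 3.6000e-05
Step 3: Rs = 2436.1 ohm/sq

2436.1


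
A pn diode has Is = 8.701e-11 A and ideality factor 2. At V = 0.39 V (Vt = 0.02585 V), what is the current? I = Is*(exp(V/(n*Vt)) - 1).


Step 1: V/(n*Vt) = 0.39/(2*0.02585) = 7.5435
Step 2: exp(7.5435) = 1.8884e+03
Step 3: I = 8.701e-11 * (1.8884e+03 - 1) = 1.64e-07 A

1.64e-07


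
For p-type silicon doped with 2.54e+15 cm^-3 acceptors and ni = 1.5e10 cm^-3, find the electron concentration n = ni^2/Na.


Step 1: Majority hole concentration p ≈ Na = 2.54e+15 cm^-3
Step 2: n = ni^2 / Na = (1.5e10)^2 / 2.54e+15
Step 3: n = 8.86e+04 cm^-3

8.86e+04


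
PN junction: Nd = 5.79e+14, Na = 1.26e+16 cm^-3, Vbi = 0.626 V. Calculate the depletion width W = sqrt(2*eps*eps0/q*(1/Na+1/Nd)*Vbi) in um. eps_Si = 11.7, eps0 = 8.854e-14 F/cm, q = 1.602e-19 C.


Step 1: 1/Na + 1/Nd = 1/1.26e+16 + 1/5.79e+14 = 1.80648e-15
Step 2: 2*eps*eps0/q = 2*11.7*8.854e-14/1.602e-19 = 1.293281e+07
Step 3: W^2 = 1.293281e+07 * 1.80648e-15 * 0.626 = 1.46252e-08
Step 4: W = sqrt(1.46252e-08) = 1.209e-04 cm = 1.209 um

1.209


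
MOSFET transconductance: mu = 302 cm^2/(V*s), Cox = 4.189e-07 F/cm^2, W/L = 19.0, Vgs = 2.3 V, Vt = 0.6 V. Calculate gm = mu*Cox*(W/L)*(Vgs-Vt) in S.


Step 1: Vov = Vgs - Vt = 2.3 - 0.6 = 1.7 V
Step 2: gm = mu * Cox * (W/L) * Vov
Step 3: gm = 302 * 4.189e-07 * 19.0 * 1.7 = 4.09e-03 S

4.09e-03


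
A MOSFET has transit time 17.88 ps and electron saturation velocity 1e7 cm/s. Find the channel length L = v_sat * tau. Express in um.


Step 1: tau in seconds = 17.88 ps * 1e-12 = 1.7880e-11 s
Step 2: L = v_sat * tau = 1e7 * 1.7880e-11 = 1.7880e-04 cm
Step 3: L in um = 1.7880e-04 * 1e4 = 1.788 um

1.788


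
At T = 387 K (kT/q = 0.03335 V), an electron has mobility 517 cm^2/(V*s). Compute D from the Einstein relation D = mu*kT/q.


Step 1: D = mu * (kT/q)
Step 2: D = 517 * 0.03335
Step 3: D = 17.24 cm^2/s

17.24


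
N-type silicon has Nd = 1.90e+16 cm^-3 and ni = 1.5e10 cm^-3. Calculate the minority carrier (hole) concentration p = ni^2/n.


Step 1: Since Nd >> ni, n ≈ Nd = 1.90e+16 cm^-3
Step 2: p = ni^2 / n = (1.5e10)^2 / 1.90e+16
Step 3: p = 2.25e20 / 1.90e+16 = 1.18e+04 cm^-3

1.18e+04


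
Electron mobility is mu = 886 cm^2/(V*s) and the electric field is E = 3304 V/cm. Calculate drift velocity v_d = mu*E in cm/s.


Step 1: v_d = mu * E
Step 2: v_d = 886 * 3304 = 2927344
Step 3: v_d = 2.93e+06 cm/s

2.93e+06


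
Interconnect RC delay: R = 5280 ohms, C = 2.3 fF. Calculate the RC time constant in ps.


Step 1: tau = R * C
Step 2: tau = 5280 * 2.3 fF = 5280 * 2.3e-15 F
Step 3: tau = 1.2144e-11 s = 12.144 ps

12.144


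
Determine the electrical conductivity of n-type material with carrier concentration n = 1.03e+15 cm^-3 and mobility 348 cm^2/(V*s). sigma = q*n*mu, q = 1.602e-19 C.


Step 1: sigma = q * n * mu
Step 2: sigma = 1.602e-19 * 1.03e+15 * 348
Step 3: sigma = 5.742e-02 S/cm

5.742e-02


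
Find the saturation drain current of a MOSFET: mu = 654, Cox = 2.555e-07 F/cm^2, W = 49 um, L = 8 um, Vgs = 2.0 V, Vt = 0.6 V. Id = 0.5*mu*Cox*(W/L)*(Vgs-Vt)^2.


Step 1: Overdrive voltage Vov = Vgs - Vt = 2.0 - 0.6 = 1.4 V
Step 2: W/L = 49/8 = 6.125
Step 3: Id = 0.5 * 654 * 2.555e-07 * 6.125 * 1.4^2
Step 4: Id = 1.00e-03 A

1.00e-03


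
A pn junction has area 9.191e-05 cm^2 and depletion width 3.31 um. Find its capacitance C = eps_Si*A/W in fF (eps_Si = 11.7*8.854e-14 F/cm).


Step 1: eps_Si = 11.7 * 8.854e-14 = 1.035918e-12 F/cm
Step 2: W in cm = 3.31 * 1e-4 = 3.31e-04 cm
Step 3: C = 1.035918e-12 * 9.191e-05 / 3.31e-04 = 2.876472e-13 F
Step 4: C = 287.65 fF

287.65


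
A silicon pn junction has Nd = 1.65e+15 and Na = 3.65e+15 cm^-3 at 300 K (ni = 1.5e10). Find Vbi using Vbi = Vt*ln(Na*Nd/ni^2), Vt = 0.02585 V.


Step 1: Compute Na*Nd/ni^2 = 3.65e+15 * 1.65e+15 / (1.5e10)^2 = 2.6767e+10
Step 2: ln(2.6767e+10) = 24.0104
Step 3: Vbi = 0.02585 * 24.0104 = 0.621 V

0.621


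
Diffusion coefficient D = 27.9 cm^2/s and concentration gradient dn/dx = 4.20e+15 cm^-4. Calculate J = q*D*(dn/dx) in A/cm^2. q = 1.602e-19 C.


Step 1: J = q * D * (dn/dx)
Step 2: J = 1.602e-19 * 27.9 * 4.20e+15
Step 3: J = 1.88e-02 A/cm^2

1.88e-02


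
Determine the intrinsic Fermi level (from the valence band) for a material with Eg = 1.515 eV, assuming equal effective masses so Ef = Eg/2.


Step 1: For an intrinsic semiconductor, the Fermi level sits at midgap.
Step 2: Ef = Eg / 2 = 1.515 / 2 = 0.7575 eV

0.7575


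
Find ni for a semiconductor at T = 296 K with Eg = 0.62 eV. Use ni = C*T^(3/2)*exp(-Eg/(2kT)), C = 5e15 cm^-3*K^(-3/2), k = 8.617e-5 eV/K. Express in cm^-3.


Step 1: Compute kT = 8.617e-5 * 296 = 0.02550632 eV
Step 2: Exponent = -Eg/(2kT) = -0.62/(2*0.02550632) = -12.15385
Step 3: T^(3/2) = 296^1.5 = 5092.58
Step 4: ni = 5e15 * 5092.58 * exp(-12.15385) = 1.34e+14 cm^-3

1.34e+14


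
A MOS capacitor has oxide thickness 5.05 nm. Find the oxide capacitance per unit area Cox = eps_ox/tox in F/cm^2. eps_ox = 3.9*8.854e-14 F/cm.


Step 1: eps_ox = 3.9 * 8.854e-14 = 3.45306e-13 F/cm
Step 2: tox in cm = 5.05 nm * 1e-7 = 5.0500e-07 cm
Step 3: Cox = 3.45306e-13 / 5.0500e-07 = 6.84e-07 F/cm^2

6.84e-07


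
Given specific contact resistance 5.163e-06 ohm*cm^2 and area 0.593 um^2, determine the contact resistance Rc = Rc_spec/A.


Step 1: Convert area to cm^2: 0.593 um^2 = 5.9300e-09 cm^2
Step 2: Rc = Rc_spec / A = 5.163e-06 / 5.9300e-09
Step 3: Rc = 8.71e+02 ohms

8.71e+02


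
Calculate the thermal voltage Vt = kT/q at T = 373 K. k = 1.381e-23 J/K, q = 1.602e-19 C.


Step 1: kT = 1.381e-23 * 373 = 5.15113e-21 J
Step 2: Vt = kT/q = 5.15113e-21 / 1.602e-19
Step 3: Vt = 0.03215 V

0.03215


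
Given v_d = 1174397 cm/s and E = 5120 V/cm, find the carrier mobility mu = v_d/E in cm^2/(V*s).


Step 1: mu = v_d / E
Step 2: mu = 1174397 / 5120
Step 3: mu = 229.37 cm^2/(V*s)

229.37


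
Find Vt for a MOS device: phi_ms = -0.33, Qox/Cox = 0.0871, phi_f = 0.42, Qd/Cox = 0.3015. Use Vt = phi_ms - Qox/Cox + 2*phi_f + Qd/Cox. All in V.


Step 1: Vt = phi_ms - Qox/Cox + 2*phi_f + Qd/Cox
Step 2: Vt = -0.33 - 0.0871 + 2*0.42 + 0.3015
Step 3: Vt = -0.33 - 0.0871 + 0.84 + 0.3015
Step 4: Vt = 0.7244 V

0.7244


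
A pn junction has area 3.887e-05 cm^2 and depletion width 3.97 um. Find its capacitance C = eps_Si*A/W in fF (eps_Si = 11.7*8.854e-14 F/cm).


Step 1: eps_Si = 11.7 * 8.854e-14 = 1.035918e-12 F/cm
Step 2: W in cm = 3.97 * 1e-4 = 3.97e-04 cm
Step 3: C = 1.035918e-12 * 3.887e-05 / 3.97e-04 = 1.014260e-13 F
Step 4: C = 101.43 fF

101.43


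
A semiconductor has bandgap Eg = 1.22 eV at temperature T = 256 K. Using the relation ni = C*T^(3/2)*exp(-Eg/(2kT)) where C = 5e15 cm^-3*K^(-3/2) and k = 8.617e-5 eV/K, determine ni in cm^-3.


Step 1: Compute kT = 8.617e-5 * 256 = 0.02205952 eV
Step 2: Exponent = -Eg/(2kT) = -1.22/(2*0.02205952) = -27.65246
Step 3: T^(3/2) = 256^1.5 = 4096.00
Step 4: ni = 5e15 * 4096.00 * exp(-27.65246) = 2.00e+07 cm^-3

2.00e+07


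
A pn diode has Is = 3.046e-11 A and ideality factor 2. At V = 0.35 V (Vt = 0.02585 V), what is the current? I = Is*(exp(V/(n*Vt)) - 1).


Step 1: V/(n*Vt) = 0.35/(2*0.02585) = 6.7698
Step 2: exp(6.7698) = 8.7114e+02
Step 3: I = 3.046e-11 * (8.7114e+02 - 1) = 2.65e-08 A

2.65e-08


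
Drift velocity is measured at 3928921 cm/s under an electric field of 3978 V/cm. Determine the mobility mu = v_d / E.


Step 1: mu = v_d / E
Step 2: mu = 3928921 / 3978
Step 3: mu = 987.66 cm^2/(V*s)

987.66


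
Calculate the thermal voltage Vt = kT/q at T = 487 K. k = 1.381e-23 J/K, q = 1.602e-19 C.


Step 1: kT = 1.381e-23 * 487 = 6.72547e-21 J
Step 2: Vt = kT/q = 6.72547e-21 / 1.602e-19
Step 3: Vt = 0.04198 V

0.04198


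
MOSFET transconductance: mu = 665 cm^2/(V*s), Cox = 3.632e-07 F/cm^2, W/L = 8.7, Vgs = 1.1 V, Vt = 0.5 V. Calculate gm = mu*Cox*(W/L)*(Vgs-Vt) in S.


Step 1: Vov = Vgs - Vt = 1.1 - 0.5 = 0.6 V
Step 2: gm = mu * Cox * (W/L) * Vov
Step 3: gm = 665 * 3.632e-07 * 8.7 * 0.6 = 1.26e-03 S

1.26e-03


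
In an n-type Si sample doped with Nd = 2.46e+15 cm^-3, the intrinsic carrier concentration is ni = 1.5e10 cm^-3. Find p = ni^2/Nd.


Step 1: Since Nd >> ni, n ≈ Nd = 2.46e+15 cm^-3
Step 2: p = ni^2 / n = (1.5e10)^2 / 2.46e+15
Step 3: p = 2.25e20 / 2.46e+15 = 9.15e+04 cm^-3

9.15e+04


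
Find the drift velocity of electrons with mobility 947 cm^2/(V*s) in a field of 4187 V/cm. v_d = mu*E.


Step 1: v_d = mu * E
Step 2: v_d = 947 * 4187 = 3965089
Step 3: v_d = 3.97e+06 cm/s

3.97e+06


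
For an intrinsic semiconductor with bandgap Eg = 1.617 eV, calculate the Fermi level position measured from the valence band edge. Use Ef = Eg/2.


Step 1: For an intrinsic semiconductor, the Fermi level sits at midgap.
Step 2: Ef = Eg / 2 = 1.617 / 2 = 0.8085 eV

0.8085


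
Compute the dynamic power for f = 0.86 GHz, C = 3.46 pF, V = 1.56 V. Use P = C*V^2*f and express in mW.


Step 1: V^2 = 1.56^2 = 2.4336 V^2
Step 2: P = C*V^2*f = 3.46e-12 F * 2.4336 * 0.86e9 Hz
Step 3: P = 7.24142016e-03 W
Step 4: P = 7.241 mW

7.241


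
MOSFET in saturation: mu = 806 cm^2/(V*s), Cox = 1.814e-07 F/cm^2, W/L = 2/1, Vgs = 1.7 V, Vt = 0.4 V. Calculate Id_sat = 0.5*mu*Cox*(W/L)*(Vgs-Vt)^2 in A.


Step 1: Overdrive voltage Vov = Vgs - Vt = 1.7 - 0.4 = 1.3 V
Step 2: W/L = 2/1 = 2
Step 3: Id = 0.5 * 806 * 1.814e-07 * 2 * 1.3^2
Step 4: Id = 2.47e-04 A

2.47e-04


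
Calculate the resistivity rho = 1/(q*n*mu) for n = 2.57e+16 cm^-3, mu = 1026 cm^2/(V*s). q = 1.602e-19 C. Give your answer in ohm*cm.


Step 1: sigma = q * n * mu = 1.602e-19 * 2.57e+16 * 1026 = 4.22419e+00 S/cm
Step 2: rho = 1 / sigma = 1 / 4.22419e+00 = 0.2367 ohm*cm

0.2367


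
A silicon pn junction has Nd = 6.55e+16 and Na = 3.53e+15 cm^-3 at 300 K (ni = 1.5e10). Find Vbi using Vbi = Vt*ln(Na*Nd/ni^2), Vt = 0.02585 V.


Step 1: Compute Na*Nd/ni^2 = 3.53e+15 * 6.55e+16 / (1.5e10)^2 = 1.0276e+12
Step 2: ln(1.0276e+12) = 27.6582
Step 3: Vbi = 0.02585 * 27.6582 = 0.715 V

0.715


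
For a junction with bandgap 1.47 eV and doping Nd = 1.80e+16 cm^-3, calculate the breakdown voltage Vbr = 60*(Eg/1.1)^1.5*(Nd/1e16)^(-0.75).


Step 1: Eg/1.1 = 1.47/1.1 = 1.336364
Step 2: (Eg/1.1)^1.5 = 1.336364^1.5 = 1.544853
Step 3: (Nd/1e16)^(-0.75) = (1.8)^(-0.75) = 0.643496
Step 4: Vbr = 60 * 1.544853 * 0.643496 = 59.6 V

59.6


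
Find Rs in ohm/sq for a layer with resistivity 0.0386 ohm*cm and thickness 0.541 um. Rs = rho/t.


Step 1: Convert thickness to cm: t = 0.541 um = 5.4100e-05 cm
Step 2: Rs = rho / t = 0.0386 / 5.4100e-05
Step 3: Rs = 713.5 ohm/sq

713.5


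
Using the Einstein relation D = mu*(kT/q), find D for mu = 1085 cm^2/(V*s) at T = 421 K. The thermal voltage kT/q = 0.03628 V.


Step 1: D = mu * (kT/q)
Step 2: D = 1085 * 0.03628
Step 3: D = 39.36 cm^2/s

39.36


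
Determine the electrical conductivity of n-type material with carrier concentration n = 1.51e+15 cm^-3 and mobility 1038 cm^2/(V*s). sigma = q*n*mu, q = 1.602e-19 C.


Step 1: sigma = q * n * mu
Step 2: sigma = 1.602e-19 * 1.51e+15 * 1038
Step 3: sigma = 2.511e-01 S/cm

2.511e-01


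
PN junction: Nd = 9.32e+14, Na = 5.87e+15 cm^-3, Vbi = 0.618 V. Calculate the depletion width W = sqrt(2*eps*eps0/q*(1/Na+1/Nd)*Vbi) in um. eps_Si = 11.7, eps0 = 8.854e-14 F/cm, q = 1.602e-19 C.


Step 1: 1/Na + 1/Nd = 1/5.87e+15 + 1/9.32e+14 = 1.24332e-15
Step 2: 2*eps*eps0/q = 2*11.7*8.854e-14/1.602e-19 = 1.293281e+07
Step 3: W^2 = 1.293281e+07 * 1.24332e-15 * 0.618 = 9.93721e-09
Step 4: W = sqrt(9.93721e-09) = 9.969e-05 cm = 0.9969 um

0.9969


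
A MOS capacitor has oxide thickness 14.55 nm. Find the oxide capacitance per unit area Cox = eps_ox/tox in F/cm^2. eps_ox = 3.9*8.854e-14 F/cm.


Step 1: eps_ox = 3.9 * 8.854e-14 = 3.45306e-13 F/cm
Step 2: tox in cm = 14.55 nm * 1e-7 = 1.4550e-06 cm
Step 3: Cox = 3.45306e-13 / 1.4550e-06 = 2.37e-07 F/cm^2

2.37e-07


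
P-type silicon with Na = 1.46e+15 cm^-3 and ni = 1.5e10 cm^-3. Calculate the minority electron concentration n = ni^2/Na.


Step 1: Majority hole concentration p ≈ Na = 1.46e+15 cm^-3
Step 2: n = ni^2 / Na = (1.5e10)^2 / 1.46e+15
Step 3: n = 1.54e+05 cm^-3

1.54e+05


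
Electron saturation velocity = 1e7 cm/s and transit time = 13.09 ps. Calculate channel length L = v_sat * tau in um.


Step 1: tau in seconds = 13.09 ps * 1e-12 = 1.3090e-11 s
Step 2: L = v_sat * tau = 1e7 * 1.3090e-11 = 1.3090e-04 cm
Step 3: L in um = 1.3090e-04 * 1e4 = 1.309 um

1.309


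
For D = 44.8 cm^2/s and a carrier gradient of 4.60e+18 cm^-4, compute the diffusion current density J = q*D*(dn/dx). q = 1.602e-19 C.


Step 1: J = q * D * (dn/dx)
Step 2: J = 1.602e-19 * 44.8 * 4.60e+18
Step 3: J = 3.30e+01 A/cm^2

3.30e+01


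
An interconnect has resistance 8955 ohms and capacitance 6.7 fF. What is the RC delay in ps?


Step 1: tau = R * C
Step 2: tau = 8955 * 6.7 fF = 8955 * 6.7e-15 F
Step 3: tau = 5.99985e-11 s = 59.9985 ps

59.9985


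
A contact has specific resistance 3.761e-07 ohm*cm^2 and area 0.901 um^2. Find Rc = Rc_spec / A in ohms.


Step 1: Convert area to cm^2: 0.901 um^2 = 9.0100e-09 cm^2
Step 2: Rc = Rc_spec / A = 3.761e-07 / 9.0100e-09
Step 3: Rc = 4.17e+01 ohms

4.17e+01


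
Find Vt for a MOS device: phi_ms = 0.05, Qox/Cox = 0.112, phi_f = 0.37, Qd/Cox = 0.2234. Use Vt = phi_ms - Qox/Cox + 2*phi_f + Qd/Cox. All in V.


Step 1: Vt = phi_ms - Qox/Cox + 2*phi_f + Qd/Cox
Step 2: Vt = 0.05 - 0.112 + 2*0.37 + 0.2234
Step 3: Vt = 0.05 - 0.112 + 0.74 + 0.2234
Step 4: Vt = 0.9014 V

0.9014


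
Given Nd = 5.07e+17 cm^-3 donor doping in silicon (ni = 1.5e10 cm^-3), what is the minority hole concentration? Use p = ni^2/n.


Step 1: Since Nd >> ni, n ≈ Nd = 5.07e+17 cm^-3
Step 2: p = ni^2 / n = (1.5e10)^2 / 5.07e+17
Step 3: p = 2.25e20 / 5.07e+17 = 4.44e+02 cm^-3

4.44e+02


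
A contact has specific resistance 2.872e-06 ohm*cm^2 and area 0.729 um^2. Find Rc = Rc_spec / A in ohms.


Step 1: Convert area to cm^2: 0.729 um^2 = 7.2900e-09 cm^2
Step 2: Rc = Rc_spec / A = 2.872e-06 / 7.2900e-09
Step 3: Rc = 3.94e+02 ohms

3.94e+02


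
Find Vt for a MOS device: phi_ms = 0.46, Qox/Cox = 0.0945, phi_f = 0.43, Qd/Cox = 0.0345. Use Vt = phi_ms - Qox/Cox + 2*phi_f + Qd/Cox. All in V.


Step 1: Vt = phi_ms - Qox/Cox + 2*phi_f + Qd/Cox
Step 2: Vt = 0.46 - 0.0945 + 2*0.43 + 0.0345
Step 3: Vt = 0.46 - 0.0945 + 0.86 + 0.0345
Step 4: Vt = 1.26 V

1.26


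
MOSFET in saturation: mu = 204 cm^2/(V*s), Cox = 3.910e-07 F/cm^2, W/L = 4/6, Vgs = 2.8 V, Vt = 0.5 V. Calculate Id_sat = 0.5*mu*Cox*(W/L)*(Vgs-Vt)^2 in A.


Step 1: Overdrive voltage Vov = Vgs - Vt = 2.8 - 0.5 = 2.3 V
Step 2: W/L = 4/6 = 0.666667
Step 3: Id = 0.5 * 204 * 3.910e-07 * 0.666667 * 2.3^2
Step 4: Id = 1.41e-04 A

1.41e-04


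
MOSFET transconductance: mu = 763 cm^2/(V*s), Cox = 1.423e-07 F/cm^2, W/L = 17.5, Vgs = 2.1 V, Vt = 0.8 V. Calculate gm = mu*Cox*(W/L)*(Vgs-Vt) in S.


Step 1: Vov = Vgs - Vt = 2.1 - 0.8 = 1.3 V
Step 2: gm = mu * Cox * (W/L) * Vov
Step 3: gm = 763 * 1.423e-07 * 17.5 * 1.3 = 2.47e-03 S

2.47e-03


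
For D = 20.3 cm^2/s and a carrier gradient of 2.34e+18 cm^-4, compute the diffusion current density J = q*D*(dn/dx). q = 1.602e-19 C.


Step 1: J = q * D * (dn/dx)
Step 2: J = 1.602e-19 * 20.3 * 2.34e+18
Step 3: J = 7.61e+00 A/cm^2

7.61e+00


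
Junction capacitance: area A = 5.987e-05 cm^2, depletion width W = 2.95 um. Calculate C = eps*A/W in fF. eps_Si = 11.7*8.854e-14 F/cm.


Step 1: eps_Si = 11.7 * 8.854e-14 = 1.035918e-12 F/cm
Step 2: W in cm = 2.95 * 1e-4 = 2.95e-04 cm
Step 3: C = 1.035918e-12 * 5.987e-05 / 2.95e-04 = 2.102387e-13 F
Step 4: C = 210.24 fF

210.24


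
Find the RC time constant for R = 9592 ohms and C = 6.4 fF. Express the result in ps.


Step 1: tau = R * C
Step 2: tau = 9592 * 6.4 fF = 9592 * 6.4e-15 F
Step 3: tau = 6.13888e-11 s = 61.3888 ps

61.3888


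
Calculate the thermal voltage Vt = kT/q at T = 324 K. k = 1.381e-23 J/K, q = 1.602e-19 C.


Step 1: kT = 1.381e-23 * 324 = 4.47444e-21 J
Step 2: Vt = kT/q = 4.47444e-21 / 1.602e-19
Step 3: Vt = 0.02793 V

0.02793


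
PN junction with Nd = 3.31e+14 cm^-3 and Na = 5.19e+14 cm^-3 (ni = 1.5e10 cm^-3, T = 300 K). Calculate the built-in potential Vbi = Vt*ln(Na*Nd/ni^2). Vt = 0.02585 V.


Step 1: Compute Na*Nd/ni^2 = 5.19e+14 * 3.31e+14 / (1.5e10)^2 = 7.6351e+08
Step 2: ln(7.6351e+08) = 20.4534
Step 3: Vbi = 0.02585 * 20.4534 = 0.529 V

0.529


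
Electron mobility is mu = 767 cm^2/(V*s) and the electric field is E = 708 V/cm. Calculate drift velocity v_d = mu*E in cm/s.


Step 1: v_d = mu * E
Step 2: v_d = 767 * 708 = 543036
Step 3: v_d = 5.43e+05 cm/s

5.43e+05


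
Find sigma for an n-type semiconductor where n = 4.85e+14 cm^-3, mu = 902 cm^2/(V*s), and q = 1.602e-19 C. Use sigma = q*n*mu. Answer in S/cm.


Step 1: sigma = q * n * mu
Step 2: sigma = 1.602e-19 * 4.85e+14 * 902
Step 3: sigma = 7.008e-02 S/cm

7.008e-02


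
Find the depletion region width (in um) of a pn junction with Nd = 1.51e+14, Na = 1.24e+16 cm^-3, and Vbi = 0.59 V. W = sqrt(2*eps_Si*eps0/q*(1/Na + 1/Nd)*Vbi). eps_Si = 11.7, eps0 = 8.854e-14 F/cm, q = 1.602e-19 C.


Step 1: 1/Na + 1/Nd = 1/1.24e+16 + 1/1.51e+14 = 6.70316e-15
Step 2: 2*eps*eps0/q = 2*11.7*8.854e-14/1.602e-19 = 1.293281e+07
Step 3: W^2 = 1.293281e+07 * 6.70316e-15 * 0.59 = 5.11475e-08
Step 4: W = sqrt(5.11475e-08) = 2.262e-04 cm = 2.262 um

2.262


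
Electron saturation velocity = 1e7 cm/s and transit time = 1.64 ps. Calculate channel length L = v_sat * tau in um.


Step 1: tau in seconds = 1.64 ps * 1e-12 = 1.6400e-12 s
Step 2: L = v_sat * tau = 1e7 * 1.6400e-12 = 1.6400e-05 cm
Step 3: L in um = 1.6400e-05 * 1e4 = 0.164 um

0.164


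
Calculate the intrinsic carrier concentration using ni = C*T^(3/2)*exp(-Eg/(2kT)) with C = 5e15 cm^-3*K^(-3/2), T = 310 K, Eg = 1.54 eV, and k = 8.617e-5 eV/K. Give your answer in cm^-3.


Step 1: Compute kT = 8.617e-5 * 310 = 0.0267127 eV
Step 2: Exponent = -Eg/(2kT) = -1.54/(2*0.0267127) = -28.82524
Step 3: T^(3/2) = 310^1.5 = 5458.11
Step 4: ni = 5e15 * 5458.11 * exp(-28.82524) = 8.27e+06 cm^-3

8.27e+06


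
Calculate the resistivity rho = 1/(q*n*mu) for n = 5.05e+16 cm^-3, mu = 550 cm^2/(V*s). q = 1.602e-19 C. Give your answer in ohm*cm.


Step 1: sigma = q * n * mu = 1.602e-19 * 5.05e+16 * 550 = 4.44956e+00 S/cm
Step 2: rho = 1 / sigma = 1 / 4.44956e+00 = 0.2247 ohm*cm

0.2247


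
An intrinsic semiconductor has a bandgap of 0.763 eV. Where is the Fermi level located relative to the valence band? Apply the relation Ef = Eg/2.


Step 1: For an intrinsic semiconductor, the Fermi level sits at midgap.
Step 2: Ef = Eg / 2 = 0.763 / 2 = 0.3815 eV

0.3815


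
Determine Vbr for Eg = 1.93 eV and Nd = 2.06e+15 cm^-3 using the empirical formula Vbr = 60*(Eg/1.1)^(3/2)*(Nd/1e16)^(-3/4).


Step 1: Eg/1.1 = 1.93/1.1 = 1.754545
Step 2: (Eg/1.1)^1.5 = 1.754545^1.5 = 2.324057
Step 3: (Nd/1e16)^(-0.75) = (0.206)^(-0.75) = 3.270390
Step 4: Vbr = 60 * 2.324057 * 3.270390 = 456.0 V

456.0


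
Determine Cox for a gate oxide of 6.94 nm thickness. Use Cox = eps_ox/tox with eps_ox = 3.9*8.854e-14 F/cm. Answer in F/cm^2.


Step 1: eps_ox = 3.9 * 8.854e-14 = 3.45306e-13 F/cm
Step 2: tox in cm = 6.94 nm * 1e-7 = 6.9400e-07 cm
Step 3: Cox = 3.45306e-13 / 6.9400e-07 = 4.98e-07 F/cm^2

4.98e-07


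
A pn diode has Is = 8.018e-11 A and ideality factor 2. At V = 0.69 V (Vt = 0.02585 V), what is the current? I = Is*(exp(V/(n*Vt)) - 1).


Step 1: V/(n*Vt) = 0.69/(2*0.02585) = 13.3462
Step 2: exp(13.3462) = 6.2543e+05
Step 3: I = 8.018e-11 * (6.2543e+05 - 1) = 5.01e-05 A

5.01e-05


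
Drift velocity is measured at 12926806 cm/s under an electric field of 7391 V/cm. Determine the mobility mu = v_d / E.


Step 1: mu = v_d / E
Step 2: mu = 12926806 / 7391
Step 3: mu = 1748.99 cm^2/(V*s)

1748.99


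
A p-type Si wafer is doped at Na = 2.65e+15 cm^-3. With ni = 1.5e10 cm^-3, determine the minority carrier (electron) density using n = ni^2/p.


Step 1: Majority hole concentration p ≈ Na = 2.65e+15 cm^-3
Step 2: n = ni^2 / Na = (1.5e10)^2 / 2.65e+15
Step 3: n = 8.49e+04 cm^-3

8.49e+04


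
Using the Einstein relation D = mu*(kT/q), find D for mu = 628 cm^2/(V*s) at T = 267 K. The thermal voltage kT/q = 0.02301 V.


Step 1: D = mu * (kT/q)
Step 2: D = 628 * 0.02301
Step 3: D = 14.45 cm^2/s

14.45


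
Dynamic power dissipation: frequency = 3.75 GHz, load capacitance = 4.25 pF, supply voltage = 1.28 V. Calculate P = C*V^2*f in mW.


Step 1: V^2 = 1.28^2 = 1.6384 V^2
Step 2: P = C*V^2*f = 4.25e-12 F * 1.6384 * 3.75e9 Hz
Step 3: P = 2.6112e-02 W
Step 4: P = 26.112 mW

26.112


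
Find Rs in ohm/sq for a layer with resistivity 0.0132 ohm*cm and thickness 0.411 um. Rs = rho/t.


Step 1: Convert thickness to cm: t = 0.411 um = 4.1100e-05 cm
Step 2: Rs = rho / t = 0.0132 / 4.1100e-05
Step 3: Rs = 321.2 ohm/sq

321.2


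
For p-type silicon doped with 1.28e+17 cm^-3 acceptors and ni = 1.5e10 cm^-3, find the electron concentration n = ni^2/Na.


Step 1: Majority hole concentration p ≈ Na = 1.28e+17 cm^-3
Step 2: n = ni^2 / Na = (1.5e10)^2 / 1.28e+17
Step 3: n = 1.76e+03 cm^-3

1.76e+03


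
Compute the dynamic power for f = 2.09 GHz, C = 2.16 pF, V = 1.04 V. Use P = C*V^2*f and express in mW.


Step 1: V^2 = 1.04^2 = 1.0816 V^2
Step 2: P = C*V^2*f = 2.16e-12 F * 1.0816 * 2.09e9 Hz
Step 3: P = 4.88277504e-03 W
Step 4: P = 4.883 mW

4.883


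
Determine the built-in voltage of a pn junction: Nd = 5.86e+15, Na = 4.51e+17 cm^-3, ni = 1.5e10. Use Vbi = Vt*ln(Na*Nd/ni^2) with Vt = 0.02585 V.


Step 1: Compute Na*Nd/ni^2 = 4.51e+17 * 5.86e+15 / (1.5e10)^2 = 1.1746e+13
Step 2: ln(1.1746e+13) = 30.0945
Step 3: Vbi = 0.02585 * 30.0945 = 0.778 V

0.778


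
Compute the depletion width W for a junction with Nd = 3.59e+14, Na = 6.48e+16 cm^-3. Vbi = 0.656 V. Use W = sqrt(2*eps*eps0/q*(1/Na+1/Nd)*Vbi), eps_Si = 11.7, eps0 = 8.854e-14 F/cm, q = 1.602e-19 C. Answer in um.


Step 1: 1/Na + 1/Nd = 1/6.48e+16 + 1/3.59e+14 = 2.80095e-15
Step 2: 2*eps*eps0/q = 2*11.7*8.854e-14/1.602e-19 = 1.293281e+07
Step 3: W^2 = 1.293281e+07 * 2.80095e-15 * 0.656 = 2.37630e-08
Step 4: W = sqrt(2.37630e-08) = 1.542e-04 cm = 1.542 um

1.542


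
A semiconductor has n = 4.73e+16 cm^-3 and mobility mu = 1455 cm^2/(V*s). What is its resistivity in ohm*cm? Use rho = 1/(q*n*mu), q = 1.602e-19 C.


Step 1: sigma = q * n * mu = 1.602e-19 * 4.73e+16 * 1455 = 1.10252e+01 S/cm
Step 2: rho = 1 / sigma = 1 / 1.10252e+01 = 0.0907 ohm*cm

0.0907


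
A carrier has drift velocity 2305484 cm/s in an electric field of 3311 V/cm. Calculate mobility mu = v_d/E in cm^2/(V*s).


Step 1: mu = v_d / E
Step 2: mu = 2305484 / 3311
Step 3: mu = 696.31 cm^2/(V*s)

696.31


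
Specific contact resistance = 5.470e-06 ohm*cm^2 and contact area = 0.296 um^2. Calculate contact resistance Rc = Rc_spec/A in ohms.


Step 1: Convert area to cm^2: 0.296 um^2 = 2.9600e-09 cm^2
Step 2: Rc = Rc_spec / A = 5.470e-06 / 2.9600e-09
Step 3: Rc = 1.85e+03 ohms

1.85e+03


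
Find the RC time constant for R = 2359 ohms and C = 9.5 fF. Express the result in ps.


Step 1: tau = R * C
Step 2: tau = 2359 * 9.5 fF = 2359 * 9.5e-15 F
Step 3: tau = 2.24105e-11 s = 22.4105 ps

22.4105


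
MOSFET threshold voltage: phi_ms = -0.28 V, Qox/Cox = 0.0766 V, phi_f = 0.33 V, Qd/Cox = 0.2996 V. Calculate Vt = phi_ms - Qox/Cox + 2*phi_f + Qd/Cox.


Step 1: Vt = phi_ms - Qox/Cox + 2*phi_f + Qd/Cox
Step 2: Vt = -0.28 - 0.0766 + 2*0.33 + 0.2996
Step 3: Vt = -0.28 - 0.0766 + 0.66 + 0.2996
Step 4: Vt = 0.603 V

0.603


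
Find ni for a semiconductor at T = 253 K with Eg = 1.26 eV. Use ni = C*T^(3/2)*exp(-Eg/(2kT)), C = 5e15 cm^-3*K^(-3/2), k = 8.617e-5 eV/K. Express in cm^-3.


Step 1: Compute kT = 8.617e-5 * 253 = 0.02180101 eV
Step 2: Exponent = -Eg/(2kT) = -1.26/(2*0.02180101) = -28.89774
Step 3: T^(3/2) = 253^1.5 = 4024.21
Step 4: ni = 5e15 * 4024.21 * exp(-28.89774) = 5.67e+06 cm^-3

5.67e+06


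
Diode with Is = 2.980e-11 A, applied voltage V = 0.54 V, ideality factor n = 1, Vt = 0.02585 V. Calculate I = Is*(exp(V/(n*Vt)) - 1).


Step 1: V/(n*Vt) = 0.54/(1*0.02585) = 20.8897
Step 2: exp(20.8897) = 1.1811e+09
Step 3: I = 2.980e-11 * (1.1811e+09 - 1) = 3.52e-02 A

3.52e-02


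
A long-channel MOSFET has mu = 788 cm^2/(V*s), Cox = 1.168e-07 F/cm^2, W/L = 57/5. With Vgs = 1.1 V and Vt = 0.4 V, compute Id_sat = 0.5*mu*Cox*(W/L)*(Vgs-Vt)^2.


Step 1: Overdrive voltage Vov = Vgs - Vt = 1.1 - 0.4 = 0.7 V
Step 2: W/L = 57/5 = 11.4
Step 3: Id = 0.5 * 788 * 1.168e-07 * 11.4 * 0.7^2
Step 4: Id = 2.57e-04 A

2.57e-04


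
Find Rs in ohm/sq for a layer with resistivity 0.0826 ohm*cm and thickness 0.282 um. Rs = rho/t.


Step 1: Convert thickness to cm: t = 0.282 um = 2.8200e-05 cm
Step 2: Rs = rho / t = 0.0826 / 2.8200e-05
Step 3: Rs = 2929.1 ohm/sq

2929.1


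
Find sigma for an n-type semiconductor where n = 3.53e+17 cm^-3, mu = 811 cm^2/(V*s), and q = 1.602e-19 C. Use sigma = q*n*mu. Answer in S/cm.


Step 1: sigma = q * n * mu
Step 2: sigma = 1.602e-19 * 3.53e+17 * 811
Step 3: sigma = 4.586e+01 S/cm

4.586e+01


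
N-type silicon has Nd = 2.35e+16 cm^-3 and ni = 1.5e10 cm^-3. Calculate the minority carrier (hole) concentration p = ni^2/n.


Step 1: Since Nd >> ni, n ≈ Nd = 2.35e+16 cm^-3
Step 2: p = ni^2 / n = (1.5e10)^2 / 2.35e+16
Step 3: p = 2.25e20 / 2.35e+16 = 9.57e+03 cm^-3

9.57e+03


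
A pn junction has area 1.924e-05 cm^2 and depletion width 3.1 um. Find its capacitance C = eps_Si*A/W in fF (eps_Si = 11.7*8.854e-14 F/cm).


Step 1: eps_Si = 11.7 * 8.854e-14 = 1.035918e-12 F/cm
Step 2: W in cm = 3.1 * 1e-4 = 3.10e-04 cm
Step 3: C = 1.035918e-12 * 1.924e-05 / 3.10e-04 = 6.429375e-14 F
Step 4: C = 64.29 fF

64.29


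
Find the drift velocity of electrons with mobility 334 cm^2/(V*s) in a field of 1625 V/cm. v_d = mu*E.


Step 1: v_d = mu * E
Step 2: v_d = 334 * 1625 = 542750
Step 3: v_d = 5.43e+05 cm/s

5.43e+05


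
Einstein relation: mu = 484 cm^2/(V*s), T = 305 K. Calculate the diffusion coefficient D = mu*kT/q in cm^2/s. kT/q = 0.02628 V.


Step 1: D = mu * (kT/q)
Step 2: D = 484 * 0.02628
Step 3: D = 12.72 cm^2/s

12.72


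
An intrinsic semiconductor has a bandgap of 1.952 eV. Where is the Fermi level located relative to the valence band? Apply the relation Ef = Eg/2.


Step 1: For an intrinsic semiconductor, the Fermi level sits at midgap.
Step 2: Ef = Eg / 2 = 1.952 / 2 = 0.976 eV

0.976


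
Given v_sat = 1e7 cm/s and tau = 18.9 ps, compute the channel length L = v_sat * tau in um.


Step 1: tau in seconds = 18.9 ps * 1e-12 = 1.8900e-11 s
Step 2: L = v_sat * tau = 1e7 * 1.8900e-11 = 1.8900e-04 cm
Step 3: L in um = 1.8900e-04 * 1e4 = 1.89 um

1.89


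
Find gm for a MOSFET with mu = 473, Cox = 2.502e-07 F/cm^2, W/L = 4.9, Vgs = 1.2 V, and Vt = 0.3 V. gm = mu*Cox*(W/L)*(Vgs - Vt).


Step 1: Vov = Vgs - Vt = 1.2 - 0.3 = 0.9 V
Step 2: gm = mu * Cox * (W/L) * Vov
Step 3: gm = 473 * 2.502e-07 * 4.9 * 0.9 = 5.22e-04 S

5.22e-04


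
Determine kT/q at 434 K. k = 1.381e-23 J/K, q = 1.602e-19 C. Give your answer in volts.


Step 1: kT = 1.381e-23 * 434 = 5.99354e-21 J
Step 2: Vt = kT/q = 5.99354e-21 / 1.602e-19
Step 3: Vt = 0.03741 V

0.03741


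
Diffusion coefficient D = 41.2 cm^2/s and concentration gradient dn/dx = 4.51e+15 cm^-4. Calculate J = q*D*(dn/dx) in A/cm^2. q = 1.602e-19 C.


Step 1: J = q * D * (dn/dx)
Step 2: J = 1.602e-19 * 41.2 * 4.51e+15
Step 3: J = 2.98e-02 A/cm^2

2.98e-02
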